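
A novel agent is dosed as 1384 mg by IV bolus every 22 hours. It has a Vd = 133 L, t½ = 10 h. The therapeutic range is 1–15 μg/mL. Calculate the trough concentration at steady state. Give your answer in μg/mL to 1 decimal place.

2.9 μg/mL

Over one 22-h interval, 22/10 ≈ 2.2 half-lives elapse, leaving f ≈ 0.2176 of each dose.
Single-dose peak C₀ = D/Vd = 1384/133 ≈ 10.406 μg/mL.
Steady-state trough Cmin,ss = C₀·f/(1−f) ≈ 10.406 × 0.2176/0.7824 ≈ 2.894 μg/mL.
Trough 2.9 μg/mL vs MEC 1 μg/mL: adequate.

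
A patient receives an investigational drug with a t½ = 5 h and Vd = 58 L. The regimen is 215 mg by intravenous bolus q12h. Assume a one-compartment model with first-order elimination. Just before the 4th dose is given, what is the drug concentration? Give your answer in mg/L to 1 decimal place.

f = (1/2)^(τ/t½) = (1/2)^(12/5) ≈ 0.1895.
C₀ = D/Vd = 215/58 ≈ 3.707 mg/L.
Before the 4th dose, 3 doses have been given. Superposition: Cmin = C₀·(f + f² + … + f^3).
≈ 3.707 × (0.1895 + 0.0359 + 0.0068) ≈ 3.707 × 0.2322 ≈ 0.861 mg/L.

0.9 mg/L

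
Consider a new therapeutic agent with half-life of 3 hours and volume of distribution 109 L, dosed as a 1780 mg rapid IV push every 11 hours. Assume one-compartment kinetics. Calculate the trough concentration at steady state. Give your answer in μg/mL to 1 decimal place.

1.4 μg/mL

τ/t½ = 11/3 ≈ 3.6667, so fraction remaining f = (1/2)^(11/3) ≈ 0.0787.
Accumulation ratio R = 1/(1 − f) ≈ 1/0.9213 ≈ 1.0854.
Single-dose peak C₀ = D/Vd = 1780/109 ≈ 16.330 μg/mL.
Cmax,ss = C₀/(1 − f) ≈ 16.330/0.9213 ≈ 17.725 μg/mL.
One interval later, Cmin,ss = Cmax,ss·e^(−kτ) ≈ 17.725 × 0.0787 ≈ 1.395 μg/mL.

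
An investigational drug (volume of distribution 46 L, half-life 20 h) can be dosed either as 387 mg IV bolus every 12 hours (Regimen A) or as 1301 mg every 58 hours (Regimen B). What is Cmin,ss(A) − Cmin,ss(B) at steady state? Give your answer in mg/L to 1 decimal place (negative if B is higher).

11.9 mg/L

Regimen A: f = (1/2)^(12/20) ≈ 0.6598; Cmin,ss = (387/46)·f/(1−f) ≈ 16.317 mg/L.
Regimen B: f = (1/2)^(58/20) ≈ 0.1340; Cmin,ss = (1301/46)·f/(1−f) ≈ 4.376 mg/L.
Difference ≈ 16.317 − 4.376 ≈ 11.941 mg/L.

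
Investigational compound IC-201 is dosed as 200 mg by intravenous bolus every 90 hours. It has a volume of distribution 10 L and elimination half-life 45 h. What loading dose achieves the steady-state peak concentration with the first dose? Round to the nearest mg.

f = (1/2)^(90/45) ≈ 0.250000; accumulation ratio R = 1/(1−f) ≈ 1.33333.
Loading dose to hit Cmax,ss on first dose: D_load = D_maint·R ≈ 200 × 1.33333 ≈ 266.67 mg.

267 mg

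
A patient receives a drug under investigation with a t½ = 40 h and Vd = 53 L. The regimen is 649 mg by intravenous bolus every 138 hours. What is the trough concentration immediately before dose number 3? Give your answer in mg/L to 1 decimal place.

1.2 mg/L

f = (1/2)^(τ/t½) = (1/2)^(138/40) ≈ 0.0915.
C₀ = D/Vd = 649/53 ≈ 12.245 mg/L.
Before the 3rd dose, 2 doses have been given. Superposition: Cmin = C₀·(f + f²).
≈ 12.245 × (0.0915 + 0.0084) ≈ 12.245 × 0.0999 ≈ 1.223 mg/L.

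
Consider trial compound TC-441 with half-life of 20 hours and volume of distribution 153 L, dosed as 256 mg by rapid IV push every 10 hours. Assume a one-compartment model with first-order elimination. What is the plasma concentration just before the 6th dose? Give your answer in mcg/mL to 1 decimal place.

f = (1/2)^(τ/t½) = (1/2)^(10/20) ≈ 0.7071.
C₀ = D/Vd = 256/153 ≈ 1.673 mcg/mL.
Before the 6th dose, 5 doses have been given. Superposition: Cmin = C₀·(f + f² + … + f^5).
≈ 1.673 × (0.7071 + 0.5000 + 0.3535 + 0.2500 + 0.1768) ≈ 1.673 × 1.9874 ≈ 3.325 mcg/mL.

3.3 mcg/mL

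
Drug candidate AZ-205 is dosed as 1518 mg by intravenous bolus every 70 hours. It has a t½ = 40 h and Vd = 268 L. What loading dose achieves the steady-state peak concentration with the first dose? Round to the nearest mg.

2160 mg

f = (1/2)^(70/40) ≈ 0.297302; accumulation ratio R = 1/(1−f) ≈ 1.42309.
Loading dose to hit Cmax,ss on first dose: D_load = D_maint·R ≈ 1518 × 1.42309 ≈ 2160.25 mg.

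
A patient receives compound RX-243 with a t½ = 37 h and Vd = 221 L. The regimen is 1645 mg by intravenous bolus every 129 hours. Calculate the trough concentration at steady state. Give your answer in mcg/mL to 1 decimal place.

Over one 129-h interval, 129/37 ≈ 3.4865 half-lives elapse, leaving f ≈ 0.0892 of each dose.
Single-dose peak C₀ = D/Vd = 1645/221 ≈ 7.443 mcg/mL.
Steady-state trough Cmin,ss = C₀·f/(1−f) ≈ 7.443 × 0.0892/0.9108 ≈ 0.729 mcg/mL.

0.7 mcg/mL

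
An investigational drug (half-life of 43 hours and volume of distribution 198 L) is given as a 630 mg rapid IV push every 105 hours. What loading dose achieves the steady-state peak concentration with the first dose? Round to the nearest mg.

f = (1/2)^(105/43) ≈ 0.184046; accumulation ratio R = 1/(1−f) ≈ 1.22556.
Loading dose to hit Cmax,ss on first dose: D_load = D_maint·R ≈ 630 × 1.22556 ≈ 772.10 mg.

772 mg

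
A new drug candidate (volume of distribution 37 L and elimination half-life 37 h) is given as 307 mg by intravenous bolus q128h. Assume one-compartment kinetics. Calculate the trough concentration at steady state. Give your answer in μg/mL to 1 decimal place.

Over one 128-h interval, 128/37 ≈ 3.4595 half-lives elapse, leaving f ≈ 0.0909 of each dose.
Each bolus raises the concentration by D/Vd = 307/37 ≈ 8.297 μg/mL.
Steady-state trough Cmin,ss = C₀·f/(1−f) ≈ 8.297 × 0.0909/0.9091 ≈ 0.830 μg/mL.

0.8 μg/mL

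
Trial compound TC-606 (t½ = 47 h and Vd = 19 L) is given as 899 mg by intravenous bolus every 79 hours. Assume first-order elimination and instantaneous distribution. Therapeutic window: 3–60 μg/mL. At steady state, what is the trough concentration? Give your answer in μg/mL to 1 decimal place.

Over one 79-h interval, 79/47 ≈ 1.6809 half-lives elapse, leaving f ≈ 0.3119 of each dose.
At steady state, accumulation factor R = 1/(1 − e^(−kτ)) ≈ 1.4533.
Each bolus raises the concentration by D/Vd = 899/19 ≈ 47.316 μg/mL.
Steady-state peak Cmax,ss = C₀·R ≈ 47.316 × 1.4533 ≈ 68.764 μg/mL.
One interval later, Cmin,ss = Cmax,ss·e^(−kτ) ≈ 68.764 × 0.3119 ≈ 21.447 μg/mL.
Trough 21.4 μg/mL vs MEC 3 μg/mL: adequate.

21.4 μg/mL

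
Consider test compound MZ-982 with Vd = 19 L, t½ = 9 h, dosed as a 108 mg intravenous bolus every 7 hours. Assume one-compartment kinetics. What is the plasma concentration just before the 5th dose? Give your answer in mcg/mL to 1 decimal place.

f = (1/2)^(τ/t½) = (1/2)^(7/9) ≈ 0.5833.
C₀ = D/Vd = 108/19 ≈ 5.684 mcg/mL.
Before the 5th dose, 4 doses have been given. Superposition: Cmin = C₀·(f + f² + … + f^4).
≈ 5.684 × (0.5833 + 0.3402 + 0.1985 + 0.1158) ≈ 5.684 × 1.2378 ≈ 7.036 mcg/mL.

7.0 mcg/mL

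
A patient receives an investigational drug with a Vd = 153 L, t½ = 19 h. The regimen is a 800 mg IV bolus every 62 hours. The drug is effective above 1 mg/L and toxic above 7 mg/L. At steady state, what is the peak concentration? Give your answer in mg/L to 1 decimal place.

k = ln2/t½ = ln2/19 ≈ 0.036481 h⁻¹; fraction remaining f = e^(−kτ) = e^(−0.036481×62) ≈ 0.1042.
Accumulation ratio R = 1/(1 − f) ≈ 1/0.8958 ≈ 1.1163.
Each bolus raises the concentration by D/Vd = 800/153 ≈ 5.229 mg/L.
Steady-state peak Cmax,ss = C₀·R ≈ 5.229 × 1.1163 ≈ 5.837 mg/L.
Peak 5.8 mg/L vs MTC 7 mg/L: below toxic threshold.

5.8 mg/L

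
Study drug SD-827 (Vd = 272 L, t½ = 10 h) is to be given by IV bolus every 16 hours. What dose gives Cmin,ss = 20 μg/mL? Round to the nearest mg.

τ/t½ = 16/10 ≈ 1.6, so f = (1/2)^(16/10) ≈ 0.329877.
Cmin,ss = (D/Vd)·f/(1−f), so D = Cmin,ss·Vd·(1−f)/f.
D = 20 × 272 × (1−f)/f ≈ 20 × 272 × 2.03143 ≈ 11050.98 mg.

11051 mg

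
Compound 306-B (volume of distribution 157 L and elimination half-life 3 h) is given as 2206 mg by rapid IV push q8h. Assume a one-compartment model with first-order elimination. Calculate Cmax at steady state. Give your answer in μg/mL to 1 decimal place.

16.7 μg/mL

τ/t½ = 8/3 ≈ 2.6667, so fraction remaining f = (1/2)^(8/3) ≈ 0.1575.
At steady state, accumulation factor R = 1/(1 − e^(−kτ)) ≈ 1.1869.
Each bolus raises the concentration by D/Vd = 2206/157 ≈ 14.051 μg/mL.
Steady-state peak Cmax,ss = C₀·R ≈ 14.051 × 1.1869 ≈ 16.677 μg/mL.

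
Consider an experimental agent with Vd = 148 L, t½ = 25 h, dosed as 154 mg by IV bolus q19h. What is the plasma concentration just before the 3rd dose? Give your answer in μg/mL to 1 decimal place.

f = (1/2)^(τ/t½) = (1/2)^(19/25) ≈ 0.5905.
C₀ = D/Vd = 154/148 ≈ 1.041 μg/mL.
Before the 3rd dose, 2 doses have been given. Superposition: Cmin = C₀·(f + f²).
≈ 1.041 × (0.5905 + 0.3487) ≈ 1.041 × 0.9392 ≈ 0.978 μg/mL.

1.0 μg/mL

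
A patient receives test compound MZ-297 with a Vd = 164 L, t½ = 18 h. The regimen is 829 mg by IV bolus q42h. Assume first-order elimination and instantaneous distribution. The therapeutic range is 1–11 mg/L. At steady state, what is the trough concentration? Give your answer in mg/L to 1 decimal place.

1.3 mg/L

τ/t½ = 42/18 ≈ 2.3333, so fraction remaining f = (1/2)^(42/18) ≈ 0.1984.
At steady state, accumulation factor R = 1/(1 − e^(−kτ)) ≈ 1.2475.
Each bolus raises the concentration by D/Vd = 829/164 ≈ 5.055 mg/L.
Steady-state peak Cmax,ss = C₀·R ≈ 5.055 × 1.2475 ≈ 6.306 mg/L.
One interval later, Cmin,ss = Cmax,ss·e^(−kτ) ≈ 6.306 × 0.1984 ≈ 1.251 mg/L.
Trough 1.3 mg/L vs MEC 1 mg/L: adequate.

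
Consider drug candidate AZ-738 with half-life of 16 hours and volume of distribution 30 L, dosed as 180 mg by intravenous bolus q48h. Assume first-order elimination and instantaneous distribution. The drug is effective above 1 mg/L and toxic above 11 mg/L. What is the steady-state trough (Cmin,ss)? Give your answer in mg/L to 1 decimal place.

0.9 mg/L

τ = 48 h = 3 half-lives, so f = (1/2)^3 = 0.125.
At steady state, R = 1/(1 − 0.125) = 8/7.
Single-dose peak C₀ = D/Vd = 180/30 = 6 mg/L.
Steady-state peak Cmax,ss = C₀·R = 6 × 8/7 ≈ 6.857 mg/L.
Steady-state trough Cmin,ss = Cmax,ss·f ≈ 6.857 × 0.125 ≈ 0.857 mg/L.
Trough 0.9 mg/L vs MEC 1 mg/L: subtherapeutic.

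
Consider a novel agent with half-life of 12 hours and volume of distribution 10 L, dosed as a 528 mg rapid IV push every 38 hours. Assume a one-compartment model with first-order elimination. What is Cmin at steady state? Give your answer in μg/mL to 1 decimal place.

6.6 μg/mL

Over one 38-h interval, 38/12 ≈ 3.1667 half-lives elapse, leaving f ≈ 0.1114 of each dose.
Accumulation ratio R = 1/(1 − f) ≈ 1/0.8886 ≈ 1.1254.
Single-dose peak C₀ = D/Vd = 528/10 ≈ 52.800 μg/mL.
Steady-state peak Cmax,ss = C₀·R ≈ 52.800 × 1.1254 ≈ 59.421 μg/mL.
Steady-state trough Cmin,ss = Cmax,ss·f ≈ 59.421 × 0.1114 ≈ 6.619 μg/mL.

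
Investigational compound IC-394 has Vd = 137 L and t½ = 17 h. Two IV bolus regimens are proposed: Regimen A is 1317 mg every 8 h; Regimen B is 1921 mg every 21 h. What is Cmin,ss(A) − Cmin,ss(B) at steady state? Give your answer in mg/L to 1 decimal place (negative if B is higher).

14.6 mg/L

Regimen A: f = (1/2)^(8/17) ≈ 0.7217; Cmin,ss = (1317/137)·f/(1−f) ≈ 24.929 mg/L.
Regimen B: f = (1/2)^(21/17) ≈ 0.4248; Cmin,ss = (1921/137)·f/(1−f) ≈ 10.356 mg/L.
Difference ≈ 24.929 − 10.356 ≈ 14.573 mg/L.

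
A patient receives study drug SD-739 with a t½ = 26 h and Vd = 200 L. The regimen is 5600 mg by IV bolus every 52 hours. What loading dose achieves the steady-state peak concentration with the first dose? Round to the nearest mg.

7467 mg

f = (1/2)^(52/26) ≈ 0.250000; accumulation ratio R = 1/(1−f) ≈ 1.33333.
Loading dose to hit Cmax,ss on first dose: D_load = D_maint·R ≈ 5600 × 1.33333 ≈ 7466.65 mg.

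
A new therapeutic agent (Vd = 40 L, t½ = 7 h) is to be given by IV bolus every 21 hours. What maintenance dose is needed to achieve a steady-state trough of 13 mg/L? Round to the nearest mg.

τ/t½ = 21/7 ≈ 3, so f = (1/2)^(21/7) ≈ 0.125000.
Cmin,ss = (D/Vd)·f/(1−f), so D = Cmin,ss·Vd·(1−f)/f.
D = 13 × 40 × (1−f)/f ≈ 13 × 40 × 7.00000 ≈ 3640.00 mg.

3640 mg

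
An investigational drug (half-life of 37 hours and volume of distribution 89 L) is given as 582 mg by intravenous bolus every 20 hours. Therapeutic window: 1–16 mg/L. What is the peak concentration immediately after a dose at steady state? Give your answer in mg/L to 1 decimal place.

20.9 mg/L

τ/t½ = 20/37 ≈ 0.54054, so fraction remaining f = (1/2)^(20/37) ≈ 0.6875.
At steady state, accumulation factor R = 1/(1 − e^(−kτ)) ≈ 3.2000.
Each bolus raises the concentration by D/Vd = 582/89 ≈ 6.539 mg/L.
Steady-state peak Cmax,ss = C₀·R ≈ 6.539 × 3.2000 ≈ 20.925 mg/L.
Peak 20.9 mg/L vs MTC 16 mg/L: exceeds toxic threshold.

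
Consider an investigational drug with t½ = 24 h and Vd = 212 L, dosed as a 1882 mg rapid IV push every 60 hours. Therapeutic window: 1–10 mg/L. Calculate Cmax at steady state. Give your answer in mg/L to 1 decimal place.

τ/t½ = 60/24 ≈ 2.5, so fraction remaining f = (1/2)^(60/24) ≈ 0.1768.
Accumulation ratio R = 1/(1 − f) ≈ 1/0.8232 ≈ 1.2148.
Each bolus raises the concentration by D/Vd = 1882/212 ≈ 8.877 mg/L.
Steady-state peak Cmax,ss = C₀·R ≈ 8.877 × 1.2148 ≈ 10.784 mg/L.
Peak 10.8 mg/L vs MTC 10 mg/L: exceeds toxic threshold.

10.8 mg/L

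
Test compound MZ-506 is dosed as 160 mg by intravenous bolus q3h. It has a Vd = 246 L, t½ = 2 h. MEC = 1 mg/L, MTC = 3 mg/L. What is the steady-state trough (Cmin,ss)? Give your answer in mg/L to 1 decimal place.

Over one 3-h interval, 3/2 ≈ 1.5 half-lives elapse, leaving f ≈ 0.3536 of each dose.
At steady state, accumulation factor R = 1/(1 − e^(−kτ)) ≈ 1.5470.
Single-dose peak C₀ = D/Vd = 160/246 ≈ 0.650 mg/L.
Cmax,ss = C₀/(1 − f) ≈ 0.650/0.6464 ≈ 1.006 mg/L.
Steady-state trough Cmin,ss = Cmax,ss·f ≈ 1.006 × 0.3536 ≈ 0.356 mg/L.
Trough 0.4 mg/L vs MEC 1 mg/L: subtherapeutic.

0.4 mg/L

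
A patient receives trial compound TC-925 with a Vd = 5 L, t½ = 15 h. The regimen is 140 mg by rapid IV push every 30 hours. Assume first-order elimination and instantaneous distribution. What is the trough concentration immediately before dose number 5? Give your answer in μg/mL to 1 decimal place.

9.3 μg/mL

f = (1/2)^(τ/t½) = (1/2)^(30/15) ≈ 0.2500.
C₀ = D/Vd = 140/5 ≈ 28.000 μg/mL.
Before the 5th dose, 4 doses have been given. Superposition: Cmin = C₀·(f + f² + … + f^4).
≈ 28.000 × (0.2500 + 0.0625 + 0.0156 + 0.0039) ≈ 28.000 × 0.3320 ≈ 9.296 μg/mL.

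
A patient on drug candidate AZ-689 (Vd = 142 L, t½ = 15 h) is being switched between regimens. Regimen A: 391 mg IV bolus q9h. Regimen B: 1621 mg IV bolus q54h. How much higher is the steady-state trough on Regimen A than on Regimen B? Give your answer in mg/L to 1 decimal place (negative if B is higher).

Regimen A: f = (1/2)^(9/15) ≈ 0.6598; Cmin,ss = (391/142)·f/(1−f) ≈ 5.340 mg/L.
Regimen B: f = (1/2)^(54/15) ≈ 0.0825; Cmin,ss = (1621/142)·f/(1−f) ≈ 1.026 mg/L.
Difference ≈ 5.340 − 1.026 ≈ 4.314 mg/L.

4.3 mg/L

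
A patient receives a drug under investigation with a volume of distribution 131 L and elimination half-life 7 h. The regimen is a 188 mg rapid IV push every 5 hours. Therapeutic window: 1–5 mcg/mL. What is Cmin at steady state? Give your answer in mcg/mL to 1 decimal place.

k = ln2/t½ = ln2/7 ≈ 0.099021 h⁻¹; fraction remaining f = e^(−kτ) = e^(−0.099021×5) ≈ 0.6095.
Accumulation ratio R = 1/(1 − f) ≈ 1/0.3905 ≈ 2.5608.
Each bolus raises the concentration by D/Vd = 188/131 ≈ 1.435 mcg/mL.
Steady-state peak Cmax,ss = C₀·R ≈ 1.435 × 2.5608 ≈ 3.675 mcg/mL.
Steady-state trough Cmin,ss = Cmax,ss·f ≈ 3.675 × 0.6095 ≈ 2.240 mcg/mL.
Trough 2.2 mcg/mL vs MEC 1 mcg/mL: adequate.

2.2 mcg/mL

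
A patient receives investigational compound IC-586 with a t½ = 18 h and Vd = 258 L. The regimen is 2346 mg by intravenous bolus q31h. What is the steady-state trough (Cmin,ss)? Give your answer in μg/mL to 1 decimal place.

k = ln2/t½ = ln2/18 ≈ 0.038508 h⁻¹; fraction remaining f = e^(−kτ) = e^(−0.038508×31) ≈ 0.3031.
Accumulation ratio R = 1/(1 − f) ≈ 1/0.6969 ≈ 1.4349.
Single-dose peak C₀ = D/Vd = 2346/258 ≈ 9.093 μg/mL.
Cmax,ss = C₀/(1 − f) ≈ 9.093/0.6969 ≈ 13.048 μg/mL.
Steady-state trough Cmin,ss = Cmax,ss·f ≈ 13.048 × 0.3031 ≈ 3.955 μg/mL.

4.0 μg/mL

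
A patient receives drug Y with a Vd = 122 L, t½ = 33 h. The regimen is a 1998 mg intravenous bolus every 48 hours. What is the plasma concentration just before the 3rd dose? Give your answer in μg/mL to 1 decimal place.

f = (1/2)^(τ/t½) = (1/2)^(48/33) ≈ 0.3649.
C₀ = D/Vd = 1998/122 ≈ 16.377 μg/mL.
Before the 3rd dose, 2 doses have been given. Superposition: Cmin = C₀·(f + f²).
≈ 16.377 × (0.3649 + 0.1332) ≈ 16.377 × 0.4981 ≈ 8.157 μg/mL.

8.2 μg/mL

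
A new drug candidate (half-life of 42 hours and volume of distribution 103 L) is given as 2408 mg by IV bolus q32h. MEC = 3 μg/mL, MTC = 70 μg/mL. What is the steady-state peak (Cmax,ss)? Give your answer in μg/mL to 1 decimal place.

57.0 μg/mL

k = ln2/t½ = ln2/42 ≈ 0.016504 h⁻¹; fraction remaining f = e^(−kτ) = e^(−0.016504×32) ≈ 0.5897.
At steady state, accumulation factor R = 1/(1 − e^(−kτ)) ≈ 2.4372.
Each bolus raises the concentration by D/Vd = 2408/103 ≈ 23.379 μg/mL.
Steady-state peak Cmax,ss = C₀·R ≈ 23.379 × 2.4372 ≈ 56.979 μg/mL.
Peak 57.0 μg/mL vs MTC 70 μg/mL: below toxic threshold.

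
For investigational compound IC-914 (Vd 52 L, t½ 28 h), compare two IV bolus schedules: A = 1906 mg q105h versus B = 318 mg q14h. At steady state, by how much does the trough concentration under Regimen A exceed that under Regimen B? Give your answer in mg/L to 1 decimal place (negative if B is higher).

-11.8 mg/L

Regimen A: f = (1/2)^(105/28) ≈ 0.0743; Cmin,ss = (1906/52)·f/(1−f) ≈ 2.942 mg/L.
Regimen B: f = (1/2)^(14/28) ≈ 0.7071; Cmin,ss = (318/52)·f/(1−f) ≈ 14.763 mg/L.
Difference ≈ 2.942 − 14.763 ≈ -11.821 mg/L.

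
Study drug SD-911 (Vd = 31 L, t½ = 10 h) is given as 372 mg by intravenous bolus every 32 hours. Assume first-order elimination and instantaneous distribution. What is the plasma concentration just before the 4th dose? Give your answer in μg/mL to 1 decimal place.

f = (1/2)^(τ/t½) = (1/2)^(32/10) ≈ 0.1088.
C₀ = D/Vd = 372/31 ≈ 12.000 μg/mL.
Before the 4th dose, 3 doses have been given. Superposition: Cmin = C₀·(f + f² + … + f^3).
≈ 12.000 × (0.1088 + 0.0118 + 0.0013) ≈ 12.000 × 0.1219 ≈ 1.463 μg/mL.

1.5 μg/mL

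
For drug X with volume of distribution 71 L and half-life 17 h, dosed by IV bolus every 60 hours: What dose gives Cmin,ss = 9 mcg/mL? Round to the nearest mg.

6739 mg

τ/t½ = 60/17 ≈ 3.5294, so f = (1/2)^(60/17) ≈ 0.086605.
Cmin,ss = (D/Vd)·f/(1−f), so D = Cmin,ss·Vd·(1−f)/f.
D = 9 × 71 × (1−f)/f ≈ 9 × 71 × 10.54668 ≈ 6739.33 mg.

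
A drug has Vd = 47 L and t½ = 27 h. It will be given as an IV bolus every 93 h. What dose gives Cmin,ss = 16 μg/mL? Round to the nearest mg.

7435 mg

τ/t½ = 93/27 ≈ 3.4444, so f = (1/2)^(93/27) ≈ 0.091858.
Cmin,ss = (D/Vd)·f/(1−f), so D = Cmin,ss·Vd·(1−f)/f.
D = 16 × 47 × (1−f)/f ≈ 16 × 47 × 9.88637 ≈ 7434.55 mg.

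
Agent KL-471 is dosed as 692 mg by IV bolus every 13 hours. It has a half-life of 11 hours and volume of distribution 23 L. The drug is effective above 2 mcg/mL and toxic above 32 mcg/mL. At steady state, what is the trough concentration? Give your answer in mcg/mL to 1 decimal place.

k = ln2/t½ = ln2/11 ≈ 0.063013 h⁻¹; fraction remaining f = e^(−kτ) = e^(−0.063013×13) ≈ 0.4408.
Accumulation ratio R = 1/(1 − f) ≈ 1/0.5592 ≈ 1.7883.
Single-dose peak C₀ = D/Vd = 692/23 ≈ 30.087 mcg/mL.
Cmax,ss = C₀/(1 − f) ≈ 30.087/0.5592 ≈ 53.804 mcg/mL.
Steady-state trough Cmin,ss = Cmax,ss·f ≈ 53.804 × 0.4408 ≈ 23.717 mcg/mL.
Trough 23.7 mcg/mL vs MEC 2 mcg/mL: adequate.

23.7 mcg/mL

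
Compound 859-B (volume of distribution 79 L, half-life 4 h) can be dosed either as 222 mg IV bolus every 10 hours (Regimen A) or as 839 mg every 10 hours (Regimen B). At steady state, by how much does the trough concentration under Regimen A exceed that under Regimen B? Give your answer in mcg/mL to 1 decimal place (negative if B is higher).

Regimen A: f = (1/2)^(10/4) ≈ 0.1768; Cmin,ss = (222/79)·f/(1−f) ≈ 0.604 mcg/mL.
Regimen B: f = (1/2)^(10/4) ≈ 0.1768; Cmin,ss = (839/79)·f/(1−f) ≈ 2.281 mcg/mL.
Difference ≈ 0.604 − 2.281 ≈ -1.677 mcg/mL.

-1.7 mcg/mL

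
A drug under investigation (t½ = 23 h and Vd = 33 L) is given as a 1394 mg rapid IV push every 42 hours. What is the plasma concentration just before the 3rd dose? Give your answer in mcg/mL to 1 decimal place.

15.3 mcg/mL

f = (1/2)^(τ/t½) = (1/2)^(42/23) ≈ 0.2820.
C₀ = D/Vd = 1394/33 ≈ 42.242 mcg/mL.
Before the 3rd dose, 2 doses have been given. Superposition: Cmin = C₀·(f + f²).
≈ 42.242 × (0.2820 + 0.0795) ≈ 42.242 × 0.3615 ≈ 15.270 mcg/mL.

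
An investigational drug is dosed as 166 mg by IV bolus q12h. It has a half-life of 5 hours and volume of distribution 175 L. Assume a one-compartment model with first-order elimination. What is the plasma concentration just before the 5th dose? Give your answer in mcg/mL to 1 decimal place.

f = (1/2)^(τ/t½) = (1/2)^(12/5) ≈ 0.1895.
C₀ = D/Vd = 166/175 ≈ 0.949 mcg/mL.
Before the 5th dose, 4 doses have been given. Superposition: Cmin = C₀·(f + f² + … + f^4).
≈ 0.949 × (0.1895 + 0.0359 + 0.0068 + 0.0013) ≈ 0.949 × 0.2335 ≈ 0.222 mcg/mL.

0.2 mcg/mL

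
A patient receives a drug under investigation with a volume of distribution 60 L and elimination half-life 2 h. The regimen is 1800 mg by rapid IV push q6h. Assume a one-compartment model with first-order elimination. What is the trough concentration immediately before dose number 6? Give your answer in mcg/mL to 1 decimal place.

4.3 mcg/mL

f = (1/2)^(τ/t½) = (1/2)^(6/2) ≈ 0.1250.
C₀ = D/Vd = 1800/60 ≈ 30.000 mcg/mL.
Before the 6th dose, 5 doses have been given. Superposition: Cmin = C₀·(f + f² + … + f^5).
≈ 30.000 × (0.1250 + 0.0156 + 0.0020 + 0.0002 + 0.0000) ≈ 30.000 × 0.1428 ≈ 4.284 mcg/mL.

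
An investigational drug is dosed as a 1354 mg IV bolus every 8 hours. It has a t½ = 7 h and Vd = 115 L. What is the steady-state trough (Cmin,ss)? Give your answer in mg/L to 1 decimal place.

9.7 mg/L

τ/t½ = 8/7 ≈ 1.1429, so fraction remaining f = (1/2)^(8/7) ≈ 0.4529.
Accumulation ratio R = 1/(1 − f) ≈ 1/0.5471 ≈ 1.8278.
Each bolus raises the concentration by D/Vd = 1354/115 ≈ 11.774 mg/L.
Steady-state peak Cmax,ss = C₀·R ≈ 11.774 × 1.8278 ≈ 21.521 mg/L.
Steady-state trough Cmin,ss = Cmax,ss·f ≈ 21.521 × 0.4529 ≈ 9.747 mg/L.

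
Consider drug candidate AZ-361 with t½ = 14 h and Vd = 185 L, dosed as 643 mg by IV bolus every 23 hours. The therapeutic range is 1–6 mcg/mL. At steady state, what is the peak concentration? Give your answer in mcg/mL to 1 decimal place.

5.1 mcg/mL

τ/t½ = 23/14 ≈ 1.6429, so fraction remaining f = (1/2)^(23/14) ≈ 0.3202.
At steady state, accumulation factor R = 1/(1 − e^(−kτ)) ≈ 1.4710.
Single-dose peak C₀ = D/Vd = 643/185 ≈ 3.476 mcg/mL.
Cmax,ss = C₀/(1 − f) ≈ 3.476/0.6798 ≈ 5.113 mcg/mL.
Peak 5.1 mcg/mL vs MTC 6 mcg/mL: below toxic threshold.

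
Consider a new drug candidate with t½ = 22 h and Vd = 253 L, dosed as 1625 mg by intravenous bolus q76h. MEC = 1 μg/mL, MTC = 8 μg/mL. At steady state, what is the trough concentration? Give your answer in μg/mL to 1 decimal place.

τ/t½ = 76/22 ≈ 3.4545, so fraction remaining f = (1/2)^(76/22) ≈ 0.0912.
Each bolus raises the concentration by D/Vd = 1625/253 ≈ 6.423 μg/mL.
Steady-state trough Cmin,ss = C₀·f/(1−f) ≈ 6.423 × 0.0912/0.9088 ≈ 0.645 μg/mL.
Trough 0.6 μg/mL vs MEC 1 μg/mL: subtherapeutic.

0.6 μg/mL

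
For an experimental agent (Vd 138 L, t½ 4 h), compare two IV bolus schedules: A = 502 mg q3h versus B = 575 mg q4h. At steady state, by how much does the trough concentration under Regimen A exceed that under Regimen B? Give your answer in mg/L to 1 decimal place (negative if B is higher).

1.2 mg/L

Regimen A: f = (1/2)^(3/4) ≈ 0.5946; Cmin,ss = (502/138)·f/(1−f) ≈ 5.335 mg/L.
Regimen B: f = (1/2)^(4/4) ≈ 0.5000; Cmin,ss = (575/138)·f/(1−f) ≈ 4.167 mg/L.
Difference ≈ 5.335 − 4.167 ≈ 1.168 mg/L.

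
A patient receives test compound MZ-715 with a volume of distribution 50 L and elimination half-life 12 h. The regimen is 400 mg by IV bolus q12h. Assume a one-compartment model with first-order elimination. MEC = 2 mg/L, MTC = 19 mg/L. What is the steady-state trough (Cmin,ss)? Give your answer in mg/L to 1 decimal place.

8.0 mg/L

τ = 12 h = 1 half-life, so f = (1/2)^1 = 0.5.
Accumulation ratio R = 1/(1 − f) = 1/0.5 = 2/1.
Single-dose peak C₀ = D/Vd = 400/50 = 8 mg/L.
Steady-state peak Cmax,ss = C₀·R = 8 × 2/1 ≈ 16.000 mg/L.
Steady-state trough Cmin,ss = Cmax,ss·f ≈ 16.000 × 0.5 ≈ 8.000 mg/L.
Trough 8.0 mg/L vs MEC 2 mg/L: adequate.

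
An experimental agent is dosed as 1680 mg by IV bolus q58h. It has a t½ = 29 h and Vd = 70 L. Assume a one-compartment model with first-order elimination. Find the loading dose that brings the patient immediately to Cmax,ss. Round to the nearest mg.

f = (1/2)^(58/29) ≈ 0.250000; accumulation ratio R = 1/(1−f) ≈ 1.33333.
Loading dose to hit Cmax,ss on first dose: D_load = D_maint·R ≈ 1680 × 1.33333 ≈ 2239.99 mg.

2240 mg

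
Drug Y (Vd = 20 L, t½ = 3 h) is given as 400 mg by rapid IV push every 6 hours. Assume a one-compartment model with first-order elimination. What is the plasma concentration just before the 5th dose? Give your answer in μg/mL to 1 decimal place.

f = (1/2)^(τ/t½) = (1/2)^(6/3) ≈ 0.2500.
C₀ = D/Vd = 400/20 ≈ 20.000 μg/mL.
Before the 5th dose, 4 doses have been given. Superposition: Cmin = C₀·(f + f² + … + f^4).
≈ 20.000 × (0.2500 + 0.0625 + 0.0156 + 0.0039) ≈ 20.000 × 0.3320 ≈ 6.640 μg/mL.

6.6 μg/mL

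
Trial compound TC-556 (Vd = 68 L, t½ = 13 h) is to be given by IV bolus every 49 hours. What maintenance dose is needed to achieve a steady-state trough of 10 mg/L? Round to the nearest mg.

τ/t½ = 49/13 ≈ 3.7692, so f = (1/2)^(49/13) ≈ 0.073341.
Cmin,ss = (D/Vd)·f/(1−f), so D = Cmin,ss·Vd·(1−f)/f.
D = 10 × 68 × (1−f)/f ≈ 10 × 68 × 12.63494 ≈ 8591.76 mg.

8592 mg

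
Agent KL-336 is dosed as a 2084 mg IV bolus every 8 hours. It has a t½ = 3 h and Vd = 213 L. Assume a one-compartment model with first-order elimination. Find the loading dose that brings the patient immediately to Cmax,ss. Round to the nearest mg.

f = (1/2)^(8/3) ≈ 0.157490; accumulation ratio R = 1/(1−f) ≈ 1.18693.
Loading dose to hit Cmax,ss on first dose: D_load = D_maint·R ≈ 2084 × 1.18693 ≈ 2473.56 mg.

2474 mg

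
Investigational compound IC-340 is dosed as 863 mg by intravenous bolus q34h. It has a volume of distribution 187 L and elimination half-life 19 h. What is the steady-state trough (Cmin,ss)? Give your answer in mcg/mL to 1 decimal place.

1.9 mcg/mL

Over one 34-h interval, 34/19 ≈ 1.7895 half-lives elapse, leaving f ≈ 0.2893 of each dose.
At steady state, accumulation factor R = 1/(1 − e^(−kτ)) ≈ 1.4071.
Single-dose peak C₀ = D/Vd = 863/187 ≈ 4.615 mcg/mL.
Steady-state peak Cmax,ss = C₀·R ≈ 4.615 × 1.4071 ≈ 6.494 mcg/mL.
Steady-state trough Cmin,ss = Cmax,ss·f ≈ 6.494 × 0.2893 ≈ 1.879 mcg/mL.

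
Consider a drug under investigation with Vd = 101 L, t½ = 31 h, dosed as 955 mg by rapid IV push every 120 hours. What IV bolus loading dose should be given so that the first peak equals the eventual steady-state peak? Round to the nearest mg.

f = (1/2)^(120/31) ≈ 0.068347; accumulation ratio R = 1/(1−f) ≈ 1.07336.
Loading dose to hit Cmax,ss on first dose: D_load = D_maint·R ≈ 955 × 1.07336 ≈ 1025.06 mg.

1025 mg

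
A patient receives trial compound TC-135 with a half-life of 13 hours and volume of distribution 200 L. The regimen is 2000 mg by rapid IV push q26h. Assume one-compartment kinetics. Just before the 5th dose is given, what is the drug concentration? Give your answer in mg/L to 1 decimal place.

f = (1/2)^(τ/t½) = (1/2)^(26/13) ≈ 0.2500.
C₀ = D/Vd = 2000/200 ≈ 10.000 mg/L.
Before the 5th dose, 4 doses have been given. Superposition: Cmin = C₀·(f + f² + … + f^4).
≈ 10.000 × (0.2500 + 0.0625 + 0.0156 + 0.0039) ≈ 10.000 × 0.3320 ≈ 3.320 mg/L.

3.3 mg/L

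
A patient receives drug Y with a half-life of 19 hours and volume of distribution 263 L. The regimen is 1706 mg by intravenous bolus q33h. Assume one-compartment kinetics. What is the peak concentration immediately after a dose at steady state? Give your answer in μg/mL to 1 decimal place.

Over one 33-h interval, 33/19 ≈ 1.7368 half-lives elapse, leaving f ≈ 0.3000 of each dose.
At steady state, accumulation factor R = 1/(1 − e^(−kτ)) ≈ 1.4286.
Each bolus raises the concentration by D/Vd = 1706/263 ≈ 6.487 μg/mL.
Steady-state peak Cmax,ss = C₀·R ≈ 6.487 × 1.4286 ≈ 9.267 μg/mL.

9.3 μg/mL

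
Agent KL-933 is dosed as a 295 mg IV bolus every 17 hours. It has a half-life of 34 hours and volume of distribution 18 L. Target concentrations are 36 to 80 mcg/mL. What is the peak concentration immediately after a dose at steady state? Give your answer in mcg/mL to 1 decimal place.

56.0 mcg/mL

τ/t½ = 17/34 ≈ 0.5, so fraction remaining f = (1/2)^(17/34) ≈ 0.7071.
Accumulation ratio R = 1/(1 − f) ≈ 1/0.2929 ≈ 3.4141.
Single-dose peak C₀ = D/Vd = 295/18 ≈ 16.389 mcg/mL.
Cmax,ss = C₀/(1 − f) ≈ 16.389/0.2929 ≈ 55.954 mcg/mL.
Peak 56.0 mcg/mL vs MTC 80 mcg/mL: below toxic threshold.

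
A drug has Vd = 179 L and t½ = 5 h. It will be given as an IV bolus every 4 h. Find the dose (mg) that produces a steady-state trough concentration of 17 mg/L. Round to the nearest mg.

2255 mg

τ/t½ = 4/5 ≈ 0.8, so f = (1/2)^(4/5) ≈ 0.574349.
Cmin,ss = (D/Vd)·f/(1−f), so D = Cmin,ss·Vd·(1−f)/f.
D = 17 × 179 × (1−f)/f ≈ 17 × 179 × 0.74110 ≈ 2255.17 mg.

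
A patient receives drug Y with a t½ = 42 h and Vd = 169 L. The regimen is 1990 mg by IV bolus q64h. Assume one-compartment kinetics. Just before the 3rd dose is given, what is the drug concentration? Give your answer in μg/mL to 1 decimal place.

5.5 μg/mL

f = (1/2)^(τ/t½) = (1/2)^(64/42) ≈ 0.3478.
C₀ = D/Vd = 1990/169 ≈ 11.775 μg/mL.
Before the 3rd dose, 2 doses have been given. Superposition: Cmin = C₀·(f + f²).
≈ 11.775 × (0.3478 + 0.1210) ≈ 11.775 × 0.4688 ≈ 5.520 μg/mL.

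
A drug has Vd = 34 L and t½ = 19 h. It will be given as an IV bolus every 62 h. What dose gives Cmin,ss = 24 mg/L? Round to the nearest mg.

τ/t½ = 62/19 ≈ 3.2632, so f = (1/2)^(62/19) ≈ 0.104158.
Cmin,ss = (D/Vd)·f/(1−f), so D = Cmin,ss·Vd·(1−f)/f.
D = 24 × 34 × (1−f)/f ≈ 24 × 34 × 8.60080 ≈ 7018.25 mg.

7018 mg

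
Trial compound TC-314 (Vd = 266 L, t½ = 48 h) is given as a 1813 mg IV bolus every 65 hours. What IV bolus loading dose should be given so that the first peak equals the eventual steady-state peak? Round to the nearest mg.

2978 mg

f = (1/2)^(65/48) ≈ 0.391161; accumulation ratio R = 1/(1−f) ≈ 1.64247.
Loading dose to hit Cmax,ss on first dose: D_load = D_maint·R ≈ 1813 × 1.64247 ≈ 2977.80 mg.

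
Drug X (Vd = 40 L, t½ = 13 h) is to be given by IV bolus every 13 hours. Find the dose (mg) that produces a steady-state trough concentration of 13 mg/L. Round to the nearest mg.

τ/t½ = 13/13 ≈ 1, so f = (1/2)^(13/13) ≈ 0.500000.
Cmin,ss = (D/Vd)·f/(1−f), so D = Cmin,ss·Vd·(1−f)/f.
D = 13 × 40 × (1−f)/f ≈ 13 × 40 × 1.00000 ≈ 520.00 mg.

520 mg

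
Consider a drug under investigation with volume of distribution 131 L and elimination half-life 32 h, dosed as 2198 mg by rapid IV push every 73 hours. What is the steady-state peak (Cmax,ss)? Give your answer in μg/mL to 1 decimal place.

21.1 μg/mL

τ/t½ = 73/32 ≈ 2.2812, so fraction remaining f = (1/2)^(73/32) ≈ 0.2057.
Accumulation ratio R = 1/(1 − f) ≈ 1/0.7943 ≈ 1.2590.
Single-dose peak C₀ = D/Vd = 2198/131 ≈ 16.779 μg/mL.
Steady-state peak Cmax,ss = C₀·R ≈ 16.779 × 1.2590 ≈ 21.125 μg/mL.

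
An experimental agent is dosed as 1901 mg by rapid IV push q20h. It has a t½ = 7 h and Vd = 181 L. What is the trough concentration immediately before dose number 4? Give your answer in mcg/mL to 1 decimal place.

1.7 mcg/mL

f = (1/2)^(τ/t½) = (1/2)^(20/7) ≈ 0.1380.
C₀ = D/Vd = 1901/181 ≈ 10.503 mcg/mL.
Before the 4th dose, 3 doses have been given. Superposition: Cmin = C₀·(f + f² + … + f^3).
≈ 10.503 × (0.1380 + 0.0190 + 0.0026) ≈ 10.503 × 0.1596 ≈ 1.676 mcg/mL.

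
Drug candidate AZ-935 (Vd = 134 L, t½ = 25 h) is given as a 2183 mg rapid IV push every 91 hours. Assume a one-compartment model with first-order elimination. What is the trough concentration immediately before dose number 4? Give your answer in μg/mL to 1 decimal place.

1.4 μg/mL

f = (1/2)^(τ/t½) = (1/2)^(91/25) ≈ 0.0802.
C₀ = D/Vd = 2183/134 ≈ 16.291 μg/mL.
Before the 4th dose, 3 doses have been given. Superposition: Cmin = C₀·(f + f² + … + f^3).
≈ 16.291 × (0.0802 + 0.0064 + 0.0005) ≈ 16.291 × 0.0871 ≈ 1.419 μg/mL.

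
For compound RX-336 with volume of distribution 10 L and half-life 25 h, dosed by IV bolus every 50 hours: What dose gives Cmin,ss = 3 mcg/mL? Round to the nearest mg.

τ/t½ = 50/25 ≈ 2, so f = (1/2)^(50/25) ≈ 0.250000.
Cmin,ss = (D/Vd)·f/(1−f), so D = Cmin,ss·Vd·(1−f)/f.
D = 3 × 10 × (1−f)/f ≈ 3 × 10 × 3.00000 ≈ 90.00 mg.

90 mg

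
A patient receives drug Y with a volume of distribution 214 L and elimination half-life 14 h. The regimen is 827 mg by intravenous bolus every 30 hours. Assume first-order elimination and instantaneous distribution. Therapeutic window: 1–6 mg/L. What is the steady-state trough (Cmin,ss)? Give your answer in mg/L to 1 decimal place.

1.1 mg/L

Over one 30-h interval, 30/14 ≈ 2.1429 half-lives elapse, leaving f ≈ 0.2264 of each dose.
At steady state, accumulation factor R = 1/(1 − e^(−kτ)) ≈ 1.2927.
Each bolus raises the concentration by D/Vd = 827/214 ≈ 3.864 mg/L.
Cmax,ss = C₀/(1 − f) ≈ 3.864/0.7736 ≈ 4.995 mg/L.
One interval later, Cmin,ss = Cmax,ss·e^(−kτ) ≈ 4.995 × 0.2264 ≈ 1.131 mg/L.
Trough 1.1 mg/L vs MEC 1 mg/L: adequate.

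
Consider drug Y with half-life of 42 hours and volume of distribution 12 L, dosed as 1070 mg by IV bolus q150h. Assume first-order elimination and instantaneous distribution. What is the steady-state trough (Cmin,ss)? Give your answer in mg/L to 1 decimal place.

Over one 150-h interval, 150/42 ≈ 3.5714 half-lives elapse, leaving f ≈ 0.0841 of each dose.
At steady state, accumulation factor R = 1/(1 − e^(−kτ)) ≈ 1.0918.
Each bolus raises the concentration by D/Vd = 1070/12 ≈ 89.167 mg/L.
Cmax,ss = C₀/(1 − f) ≈ 89.167/0.9159 ≈ 97.355 mg/L.
One interval later, Cmin,ss = Cmax,ss·e^(−kτ) ≈ 97.355 × 0.0841 ≈ 8.188 mg/L.

8.2 mg/L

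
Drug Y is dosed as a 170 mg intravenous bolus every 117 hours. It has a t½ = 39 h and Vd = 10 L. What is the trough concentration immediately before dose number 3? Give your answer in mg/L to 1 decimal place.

2.4 mg/L

f = (1/2)^(τ/t½) = (1/2)^(117/39) ≈ 0.1250.
C₀ = D/Vd = 170/10 ≈ 17.000 mg/L.
Before the 3rd dose, 2 doses have been given. Superposition: Cmin = C₀·(f + f²).
≈ 17.000 × (0.1250 + 0.0156) ≈ 17.000 × 0.1406 ≈ 2.390 mg/L.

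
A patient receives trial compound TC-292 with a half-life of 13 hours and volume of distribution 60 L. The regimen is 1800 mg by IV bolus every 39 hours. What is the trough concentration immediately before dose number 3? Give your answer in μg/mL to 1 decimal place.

4.2 μg/mL

f = (1/2)^(τ/t½) = (1/2)^(39/13) ≈ 0.1250.
C₀ = D/Vd = 1800/60 ≈ 30.000 μg/mL.
Before the 3rd dose, 2 doses have been given. Superposition: Cmin = C₀·(f + f²).
≈ 30.000 × (0.1250 + 0.0156) ≈ 30.000 × 0.1406 ≈ 4.218 μg/mL.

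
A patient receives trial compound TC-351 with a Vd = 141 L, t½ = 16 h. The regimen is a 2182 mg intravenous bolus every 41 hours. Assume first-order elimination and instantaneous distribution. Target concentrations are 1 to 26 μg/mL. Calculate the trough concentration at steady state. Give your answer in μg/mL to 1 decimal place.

3.2 μg/mL

k = ln2/t½ = ln2/16 ≈ 0.043322 h⁻¹; fraction remaining f = e^(−kτ) = e^(−0.043322×41) ≈ 0.1693.
Each bolus raises the concentration by D/Vd = 2182/141 ≈ 15.475 μg/mL.
Steady-state trough Cmin,ss = C₀·f/(1−f) ≈ 15.475 × 0.1693/0.8307 ≈ 3.154 μg/mL.
Trough 3.2 μg/mL vs MEC 1 μg/mL: adequate.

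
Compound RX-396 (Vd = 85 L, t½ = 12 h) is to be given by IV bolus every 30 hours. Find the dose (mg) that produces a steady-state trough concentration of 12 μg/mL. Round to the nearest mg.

τ/t½ = 30/12 ≈ 2.5, so f = (1/2)^(30/12) ≈ 0.176777.
Cmin,ss = (D/Vd)·f/(1−f), so D = Cmin,ss·Vd·(1−f)/f.
D = 12 × 85 × (1−f)/f ≈ 12 × 85 × 4.65684 ≈ 4749.98 mg.

4750 mg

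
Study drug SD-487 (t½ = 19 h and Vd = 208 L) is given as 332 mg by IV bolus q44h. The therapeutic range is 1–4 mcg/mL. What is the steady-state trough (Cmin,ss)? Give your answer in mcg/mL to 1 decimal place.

k = ln2/t½ = ln2/19 ≈ 0.036481 h⁻¹; fraction remaining f = e^(−kτ) = e^(−0.036481×44) ≈ 0.2009.
Accumulation ratio R = 1/(1 − f) ≈ 1/0.7991 ≈ 1.2514.
Single-dose peak C₀ = D/Vd = 332/208 ≈ 1.596 mcg/mL.
Steady-state peak Cmax,ss = C₀·R ≈ 1.596 × 1.2514 ≈ 1.997 mcg/mL.
One interval later, Cmin,ss = Cmax,ss·e^(−kτ) ≈ 1.997 × 0.2009 ≈ 0.401 mcg/mL.
Trough 0.4 mcg/mL vs MEC 1 mcg/mL: subtherapeutic.

0.4 mcg/mL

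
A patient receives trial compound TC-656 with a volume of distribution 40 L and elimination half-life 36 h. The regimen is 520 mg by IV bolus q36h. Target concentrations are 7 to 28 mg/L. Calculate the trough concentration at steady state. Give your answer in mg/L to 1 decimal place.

13.0 mg/L

τ = 36 h = 1 half-life, so f = (1/2)^1 = 0.5.
At steady state, R = 1/(1 − 0.5) = 2/1.
Single-dose peak C₀ = D/Vd = 520/40 = 13 mg/L.
Steady-state peak Cmax,ss = C₀·R = 13 × 2/1 ≈ 26.000 mg/L.
Steady-state trough Cmin,ss = Cmax,ss·f ≈ 26.000 × 0.5 ≈ 13.000 mg/L.
Trough 13.0 mg/L vs MEC 7 mg/L: adequate.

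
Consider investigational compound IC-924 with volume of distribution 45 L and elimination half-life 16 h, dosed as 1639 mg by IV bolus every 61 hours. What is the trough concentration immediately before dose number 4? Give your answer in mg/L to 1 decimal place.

2.8 mg/L

f = (1/2)^(τ/t½) = (1/2)^(61/16) ≈ 0.0712.
C₀ = D/Vd = 1639/45 ≈ 36.422 mg/L.
Before the 4th dose, 3 doses have been given. Superposition: Cmin = C₀·(f + f² + … + f^3).
≈ 36.422 × (0.0712 + 0.0051 + 0.0004) ≈ 36.422 × 0.0767 ≈ 2.794 mg/L.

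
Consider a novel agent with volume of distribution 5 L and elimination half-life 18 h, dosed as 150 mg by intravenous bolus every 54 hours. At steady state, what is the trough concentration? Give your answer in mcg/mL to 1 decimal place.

4.3 mcg/mL

The dosing interval is 3 half-lives, so f = 2^(−3) = 0.125.
Accumulation ratio R = 1/(1 − f) = 1/0.875 = 8/7.
Single-dose peak C₀ = D/Vd = 150/5 = 30 mcg/mL.
Steady-state peak Cmax,ss = C₀·R = 30 × 8/7 ≈ 34.286 mcg/mL.
Steady-state trough Cmin,ss = Cmax,ss·f ≈ 34.286 × 0.125 ≈ 4.286 mcg/mL.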